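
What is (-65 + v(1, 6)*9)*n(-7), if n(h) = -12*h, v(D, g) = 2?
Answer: -3948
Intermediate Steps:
(-65 + v(1, 6)*9)*n(-7) = (-65 + 2*9)*(-12*(-7)) = (-65 + 18)*84 = -47*84 = -3948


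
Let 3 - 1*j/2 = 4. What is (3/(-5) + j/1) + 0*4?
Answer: -13/5 ≈ -2.6000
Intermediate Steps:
j = -2 (j = 6 - 2*4 = 6 - 8 = -2)
(3/(-5) + j/1) + 0*4 = (3/(-5) - 2/1) + 0*4 = (3*(-⅕) - 2*1) + 0 = (-⅗ - 2) + 0 = -13/5 + 0 = -13/5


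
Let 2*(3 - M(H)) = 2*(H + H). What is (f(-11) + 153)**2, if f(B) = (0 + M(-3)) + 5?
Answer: 27889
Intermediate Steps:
M(H) = 3 - 2*H (M(H) = 3 - (H + H) = 3 - 2*H)
f(B) = 14 (f(B) = (0 + (3 - 2*(-3))) + 5 = (0 + (3 + 6)) + 5 = (0 + 9) + 5 = 9 + 5 = 14)
(f(-11) + 153)**2 = (14 + 153)**2 = 167**2 = 27889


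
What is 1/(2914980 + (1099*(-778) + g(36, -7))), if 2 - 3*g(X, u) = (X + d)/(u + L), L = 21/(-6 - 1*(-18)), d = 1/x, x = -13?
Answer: 819/1687108016 ≈ 4.8545e-7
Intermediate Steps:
d = -1/13 (d = 1/(-13) = -1/13 ≈ -0.076923)
L = 7/4 (L = 21/(-6 + 18) = 21/12 = 21*(1/12) = 7/4 ≈ 1.7500)
g(X, u) = 2/3 - (-1/13 + X)/(3*(7/4 + u)) (g(X, u) = 2/3 - (X - 1/13)/(3*(u + 7/4)) = 2/3 - (-1/13 + X)/(3*(7/4 + u)))
1/(2914980 + (1099*(-778) + g(36, -7))) = 1/(2914980 + (1099*(-778) + 2*(93 - 26*36 + 52*(-7))/(39*(7 + 4*(-7))))) = 1/(2914980 + (-855022 + 2*(93 - 936 - 364)/(39*(7 - 28)))) = 1/(2914980 + (-855022 + (2/39)*(-1207)/(-21))) = 1/(2914980 + (-855022 + (2/39)*(-1/21)*(-1207))) = 1/(2914980 + (-855022 + 2414/819)) = 1/(2914980 - 700260604/819) = 1/(1687108016/819) = 819/1687108016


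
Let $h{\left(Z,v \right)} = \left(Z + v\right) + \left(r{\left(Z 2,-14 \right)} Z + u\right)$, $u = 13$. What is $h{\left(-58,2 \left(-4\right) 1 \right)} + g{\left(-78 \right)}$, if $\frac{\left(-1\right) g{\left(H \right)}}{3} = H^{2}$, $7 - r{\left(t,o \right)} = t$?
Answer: $-25439$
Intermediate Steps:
$r{\left(t,o \right)} = 7 - t$
$h{\left(Z,v \right)} = 13 + Z + v + Z \left(7 - 2 Z\right)$ ($h{\left(Z,v \right)} = \left(Z + v\right) + \left(\left(7 - Z 2\right) Z + 13\right) = \left(Z + v\right) + \left(\left(7 - 2 Z\right) Z + 13\right) = \left(Z + v\right) + \left(Z \left(7 - 2 Z\right) + 13\right) = \left(Z + v\right) + \left(13 + Z \left(7 - 2 Z\right)\right) = 13 + Z + v + Z \left(7 - 2 Z\right)$)
$g{\left(H \right)} = - 3 H^{2}$
$h{\left(-58,2 \left(-4\right) 1 \right)} + g{\left(-78 \right)} = \left(13 - 58 + 2 \left(-4\right) 1 - - 58 \left(-7 + 2 \left(-58\right)\right)\right) - 3 \left(-78\right)^{2} = \left(13 - 58 - 8 - - 58 \left(-7 - 116\right)\right) - 18252 = \left(13 - 58 - 8 - \left(-58\right) \left(-123\right)\right) - 18252 = \left(13 - 58 - 8 - 7134\right) - 18252 = -7187 - 18252 = -25439$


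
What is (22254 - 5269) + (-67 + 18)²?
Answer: 19386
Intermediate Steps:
(22254 - 5269) + (-67 + 18)² = 16985 + (-49)² = 16985 + 2401 = 19386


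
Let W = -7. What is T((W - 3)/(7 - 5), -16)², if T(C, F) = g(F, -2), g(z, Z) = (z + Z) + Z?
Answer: 400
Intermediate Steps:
g(z, Z) = z + 2*Z (g(z, Z) = (Z + z) + Z = z + 2*Z)
T(C, F) = -4 + F (T(C, F) = F + 2*(-2) = F - 4 = -4 + F)
T((W - 3)/(7 - 5), -16)² = (-4 - 16)² = (-20)² = 400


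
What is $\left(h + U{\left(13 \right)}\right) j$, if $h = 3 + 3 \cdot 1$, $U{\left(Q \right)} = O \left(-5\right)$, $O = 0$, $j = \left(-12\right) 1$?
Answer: $-72$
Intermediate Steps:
$j = -12$
$U{\left(Q \right)} = 0$ ($U{\left(Q \right)} = 0 \left(-5\right) = 0$)
$h = 6$ ($h = 3 + 3 = 6$)
$\left(h + U{\left(13 \right)}\right) j = \left(6 + 0\right) \left(-12\right) = 6 \left(-12\right) = -72$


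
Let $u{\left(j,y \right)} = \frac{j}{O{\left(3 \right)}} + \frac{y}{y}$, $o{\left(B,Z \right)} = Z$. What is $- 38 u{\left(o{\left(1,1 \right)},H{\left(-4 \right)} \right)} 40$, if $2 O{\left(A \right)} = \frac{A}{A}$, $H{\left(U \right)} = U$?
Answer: $-4560$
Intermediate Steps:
$O{\left(A \right)} = \frac{1}{2}$ ($O{\left(A \right)} = \frac{A \frac{1}{A}}{2} = \frac{1}{2} \cdot 1 = \frac{1}{2}$)
$u{\left(j,y \right)} = 1 + 2 j$ ($u{\left(j,y \right)} = j \frac{1}{\frac{1}{2}} + \frac{y}{y} = j 2 + 1 = 2 j + 1 = 1 + 2 j$)
$- 38 u{\left(o{\left(1,1 \right)},H{\left(-4 \right)} \right)} 40 = - 38 \left(1 + 2 \cdot 1\right) 40 = - 38 \left(1 + 2\right) 40 = \left(-38\right) 3 \cdot 40 = \left(-114\right) 40 = -4560$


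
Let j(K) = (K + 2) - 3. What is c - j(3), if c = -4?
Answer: -6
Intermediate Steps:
j(K) = -1 + K (j(K) = (2 + K) - 3 = -1 + K)
c - j(3) = -4 - (-1 + 3) = -4 - 1*2 = -4 - 2 = -6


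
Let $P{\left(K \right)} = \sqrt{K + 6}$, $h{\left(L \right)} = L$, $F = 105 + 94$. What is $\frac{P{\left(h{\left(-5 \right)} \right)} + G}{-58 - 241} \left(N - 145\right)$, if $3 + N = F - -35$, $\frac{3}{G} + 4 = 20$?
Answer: $- \frac{817}{2392} \approx -0.34156$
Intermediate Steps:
$G = \frac{3}{16}$ ($G = \frac{3}{-4 + 20} = \frac{3}{16} \approx 0.1875$)
$F = 199$
$P{\left(K \right)} = \sqrt{6 + K}$
$N = 231$ ($N = -3 + \left(199 - -35\right) = -3 + \left(199 + 35\right) = -3 + 234 = 231$)
$\frac{P{\left(h{\left(-5 \right)} \right)} + G}{-58 - 241} \left(N - 145\right) = \frac{\sqrt{6 - 5} + \frac{3}{16}}{-58 - 241} \left(231 - 145\right) = \frac{\sqrt{1} + \frac{3}{16}}{-299} \cdot 86 = \left(1 + \frac{3}{16}\right) \left(- \frac{1}{299}\right) 86 = \frac{19}{16} \left(- \frac{1}{299}\right) 86 = \left(- \frac{19}{4784}\right) 86 = - \frac{817}{2392}$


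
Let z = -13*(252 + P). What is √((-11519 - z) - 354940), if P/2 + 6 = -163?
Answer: I*√367577 ≈ 606.28*I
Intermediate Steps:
P = -338 (P = -12 + 2*(-163) = -12 - 326 = -338)
z = 1118 (z = -13*(252 - 338) = -13*(-86) = 1118)
√((-11519 - z) - 354940) = √((-11519 - 1*1118) - 354940) = √((-11519 - 1118) - 354940) = √(-12637 - 354940) = √(-367577) = I*√367577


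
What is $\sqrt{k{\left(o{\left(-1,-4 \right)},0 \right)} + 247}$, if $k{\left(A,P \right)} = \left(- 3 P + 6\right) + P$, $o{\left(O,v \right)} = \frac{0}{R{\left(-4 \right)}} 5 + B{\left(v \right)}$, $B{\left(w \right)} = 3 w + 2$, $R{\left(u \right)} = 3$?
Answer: $\sqrt{253} \approx 15.906$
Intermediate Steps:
$B{\left(w \right)} = 2 + 3 w$
$o{\left(O,v \right)} = 2 + 3 v$ ($o{\left(O,v \right)} = \frac{0}{3} \cdot 5 + \left(2 + 3 v\right) = 0 \cdot \frac{1}{3} \cdot 5 + \left(2 + 3 v\right) = 0 \cdot 5 + \left(2 + 3 v\right) = 0 + \left(2 + 3 v\right) = 2 + 3 v$)
$k{\left(A,P \right)} = 6 - 2 P$ ($k{\left(A,P \right)} = \left(6 - 3 P\right) + P = 6 - 2 P$)
$\sqrt{k{\left(o{\left(-1,-4 \right)},0 \right)} + 247} = \sqrt{\left(6 - 0\right) + 247} = \sqrt{\left(6 + 0\right) + 247} = \sqrt{6 + 247} = \sqrt{253}$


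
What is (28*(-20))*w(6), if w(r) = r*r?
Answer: -20160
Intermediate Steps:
w(r) = r²
(28*(-20))*w(6) = (28*(-20))*6² = -560*36 = -20160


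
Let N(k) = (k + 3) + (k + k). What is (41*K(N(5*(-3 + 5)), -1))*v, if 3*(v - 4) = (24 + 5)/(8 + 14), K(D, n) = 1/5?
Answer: 12013/330 ≈ 36.403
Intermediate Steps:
N(k) = 3 + 3*k (N(k) = (3 + k) + 2*k = 3 + 3*k)
K(D, n) = ⅕
v = 293/66 (v = 4 + ((24 + 5)/(8 + 14))/3 = 4 + (29/22)/3 = 4 + (29*(1/22))/3 = 4 + (⅓)*(29/22) = 4 + 29/66 = 293/66 ≈ 4.4394)
(41*K(N(5*(-3 + 5)), -1))*v = (41*(⅕))*(293/66) = (41/5)*(293/66) = 12013/330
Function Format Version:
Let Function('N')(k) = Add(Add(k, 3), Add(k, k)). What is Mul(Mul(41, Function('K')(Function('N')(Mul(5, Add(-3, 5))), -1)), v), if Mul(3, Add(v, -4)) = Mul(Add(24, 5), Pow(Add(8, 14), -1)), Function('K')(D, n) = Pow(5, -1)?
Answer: Rational(12013, 330) ≈ 36.403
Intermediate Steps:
Function('N')(k) = Add(3, Mul(3, k)) (Function('N')(k) = Add(Add(3, k), Mul(2, k)) = Add(3, Mul(3, k)))
Function('K')(D, n) = Rational(1, 5)
v = Rational(293, 66) (v = Add(4, Mul(Rational(1, 3), Mul(Add(24, 5), Pow(Add(8, 14), -1)))) = Add(4, Mul(Rational(1, 3), Mul(29, Pow(22, -1)))) = Add(4, Mul(Rational(1, 3), Mul(29, Rational(1, 22)))) = Add(4, Mul(Rational(1, 3), Rational(29, 22))) = Add(4, Rational(29, 66)) = Rational(293, 66) ≈ 4.4394)
Mul(Mul(41, Function('K')(Function('N')(Mul(5, Add(-3, 5))), -1)), v) = Mul(Mul(41, Rational(1, 5)), Rational(293, 66)) = Mul(Rational(41, 5), Rational(293, 66)) = Rational(12013, 330)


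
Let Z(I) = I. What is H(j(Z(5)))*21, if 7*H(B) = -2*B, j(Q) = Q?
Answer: -30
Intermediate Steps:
H(B) = -2*B/7 (H(B) = (-2*B)/7 = -2*B/7)
H(j(Z(5)))*21 = -2/7*5*21 = -10/7*21 = -30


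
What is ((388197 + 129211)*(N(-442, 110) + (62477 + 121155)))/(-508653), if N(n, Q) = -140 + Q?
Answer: -94997143616/508653 ≈ -1.8676e+5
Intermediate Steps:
((388197 + 129211)*(N(-442, 110) + (62477 + 121155)))/(-508653) = ((388197 + 129211)*((-140 + 110) + (62477 + 121155)))/(-508653) = (517408*(-30 + 183632))*(-1/508653) = (517408*183602)*(-1/508653) = 94997143616*(-1/508653) = -94997143616/508653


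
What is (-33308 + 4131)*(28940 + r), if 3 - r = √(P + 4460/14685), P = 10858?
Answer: -844469911 + 29177*√93663391206/2937 ≈ -8.4143e+8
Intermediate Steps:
r = 3 - √93663391206/2937 (r = 3 - √(10858 + 4460/14685) = 3 - √(10858 + 4460*(1/14685)) = 3 - √(10858 + 892/2937) = 3 - √(31890838/2937) = 3 - √93663391206/2937 ≈ -101.20)
(-33308 + 4131)*(28940 + r) = (-33308 + 4131)*(28940 + (3 - √93663391206/2937)) = -29177*(28943 - √93663391206/2937) = -844469911 + 29177*√93663391206/2937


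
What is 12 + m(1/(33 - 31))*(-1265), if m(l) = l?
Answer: -1241/2 ≈ -620.50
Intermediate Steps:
12 + m(1/(33 - 31))*(-1265) = 12 - 1265/(33 - 31) = 12 - 1265/2 = -1241/2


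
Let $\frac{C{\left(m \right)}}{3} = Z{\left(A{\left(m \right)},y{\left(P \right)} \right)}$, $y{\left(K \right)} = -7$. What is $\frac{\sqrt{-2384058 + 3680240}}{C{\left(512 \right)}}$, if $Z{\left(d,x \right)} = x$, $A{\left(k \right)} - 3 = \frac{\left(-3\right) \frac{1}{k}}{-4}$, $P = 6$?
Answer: $- \frac{\sqrt{1296182}}{21} \approx -54.214$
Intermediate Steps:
$A{\left(k \right)} = 3 + \frac{3}{4 k}$ ($A{\left(k \right)} = 3 + \frac{\left(-3\right) \frac{1}{k}}{-4} = 3 + - \frac{3}{k} \left(- \frac{1}{4}\right) = 3 + \frac{3}{4 k}$)
$C{\left(m \right)} = -21$ ($C{\left(m \right)} = 3 \left(-7\right) = -21$)
$\frac{\sqrt{-2384058 + 3680240}}{C{\left(512 \right)}} = \frac{\sqrt{-2384058 + 3680240}}{-21} = \sqrt{1296182} \left(- \frac{1}{21}\right) = - \frac{\sqrt{1296182}}{21}$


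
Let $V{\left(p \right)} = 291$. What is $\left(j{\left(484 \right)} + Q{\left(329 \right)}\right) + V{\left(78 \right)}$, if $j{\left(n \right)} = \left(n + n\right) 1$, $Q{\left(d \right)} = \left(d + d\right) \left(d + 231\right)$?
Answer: $369739$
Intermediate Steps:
$Q{\left(d \right)} = 2 d \left(231 + d\right)$
$j{\left(n \right)} = 2 n$ ($j{\left(n \right)} = 2 n 1 = 2 n$)
$\left(j{\left(484 \right)} + Q{\left(329 \right)}\right) + V{\left(78 \right)} = \left(2 \cdot 484 + 2 \cdot 329 \left(231 + 329\right)\right) + 291 = \left(968 + 2 \cdot 329 \cdot 560\right) + 291 = \left(968 + 368480\right) + 291 = 369448 + 291 = 369739$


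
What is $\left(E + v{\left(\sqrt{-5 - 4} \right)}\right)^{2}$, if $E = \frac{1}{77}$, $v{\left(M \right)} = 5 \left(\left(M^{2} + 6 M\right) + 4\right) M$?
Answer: $\frac{398831896}{5929} + \frac{3118350 i}{77} \approx 67268.0 + 40498.0 i$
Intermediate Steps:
$v{\left(M \right)} = M \left(20 + 5 M^{2} + 30 M\right)$ ($v{\left(M \right)} = 5 \left(4 + M^{2} + 6 M\right) M = \left(20 + 5 M^{2} + 30 M\right) M = M \left(20 + 5 M^{2} + 30 M\right)$)
$E = \frac{1}{77} \approx 0.012987$
$\left(E + v{\left(\sqrt{-5 - 4} \right)}\right)^{2} = \left(\frac{1}{77} + 5 \sqrt{-5 - 4} \left(4 + \left(\sqrt{-5 - 4}\right)^{2} + 6 \sqrt{-5 - 4}\right)\right)^{2} = \left(\frac{1}{77} + 5 \sqrt{-9} \left(4 + \left(\sqrt{-9}\right)^{2} + 6 \sqrt{-9}\right)\right)^{2} = \left(\frac{1}{77} + 5 \cdot 3 i \left(4 + \left(3 i\right)^{2} + 6 \cdot 3 i\right)\right)^{2} = \left(\frac{1}{77} + 5 \cdot 3 i \left(4 - 9 + 18 i\right)\right)^{2} = \left(\frac{1}{77} + 5 \cdot 3 i \left(-5 + 18 i\right)\right)^{2} = \left(\frac{1}{77} + 15 i \left(-5 + 18 i\right)\right)^{2}$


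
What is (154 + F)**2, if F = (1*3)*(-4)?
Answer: 20164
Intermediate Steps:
F = -12 (F = 3*(-4) = -12)
(154 + F)**2 = (154 - 12)**2 = 142**2 = 20164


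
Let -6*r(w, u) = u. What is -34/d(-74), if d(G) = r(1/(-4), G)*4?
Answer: -51/74 ≈ -0.68919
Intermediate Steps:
r(w, u) = -u/6
d(G) = -2*G/3 (d(G) = -G/6*4 = -2*G/3)
-34/d(-74) = -34/((-2/3*(-74))) = -34/148/3 = -34*3/148 = -51/74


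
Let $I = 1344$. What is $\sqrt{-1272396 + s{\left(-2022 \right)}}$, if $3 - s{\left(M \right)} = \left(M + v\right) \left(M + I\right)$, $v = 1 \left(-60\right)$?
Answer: $3 i \sqrt{298221} \approx 1638.3 i$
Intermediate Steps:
$v = -60$
$s{\left(M \right)} = 3 - \left(-60 + M\right) \left(1344 + M\right)$ ($s{\left(M \right)} = 3 - \left(M - 60\right) \left(M + 1344\right) = 3 - \left(-60 + M\right) \left(1344 + M\right)$)
$\sqrt{-1272396 + s{\left(-2022 \right)}} = \sqrt{-1272396 - 1411593} = \sqrt{-2683989} = 3 i \sqrt{298221}$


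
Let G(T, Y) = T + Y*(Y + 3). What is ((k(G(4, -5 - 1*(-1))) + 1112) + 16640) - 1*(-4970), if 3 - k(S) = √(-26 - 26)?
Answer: 22725 - 2*I*√13 ≈ 22725.0 - 7.2111*I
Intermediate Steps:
G(T, Y) = T + Y*(3 + Y)
k(S) = 3 - 2*I*√13 (k(S) = 3 - √(-26 - 26) = 3 - √(-52) = 3 - 2*I*√13)
((k(G(4, -5 - 1*(-1))) + 1112) + 16640) - 1*(-4970) = (((3 - 2*I*√13) + 1112) + 16640) - 1*(-4970) = ((1115 - 2*I*√13) + 16640) + 4970 = (17755 - 2*I*√13) + 4970 = 22725 - 2*I*√13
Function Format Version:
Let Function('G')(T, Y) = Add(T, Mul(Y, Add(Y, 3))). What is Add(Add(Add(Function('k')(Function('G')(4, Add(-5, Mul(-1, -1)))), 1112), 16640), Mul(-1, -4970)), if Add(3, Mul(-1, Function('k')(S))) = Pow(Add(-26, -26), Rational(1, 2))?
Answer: Add(22725, Mul(-2, I, Pow(13, Rational(1, 2)))) ≈ Add(22725., Mul(-7.2111, I))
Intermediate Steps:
Function('G')(T, Y) = Add(T, Mul(Y, Add(3, Y)))
Function('k')(S) = Add(3, Mul(-2, I, Pow(13, Rational(1, 2)))) (Function('k')(S) = Add(3, Mul(-1, Pow(Add(-26, -26), Rational(1, 2)))) = Add(3, Mul(-1, Pow(-52, Rational(1, 2)))) = Add(3, Mul(-1, Mul(2, I, Pow(13, Rational(1, 2))))) = Add(3, Mul(-2, I, Pow(13, Rational(1, 2)))))
Add(Add(Add(Function('k')(Function('G')(4, Add(-5, Mul(-1, -1)))), 1112), 16640), Mul(-1, -4970)) = Add(Add(Add(Add(3, Mul(-2, I, Pow(13, Rational(1, 2)))), 1112), 16640), Mul(-1, -4970)) = Add(Add(Add(1115, Mul(-2, I, Pow(13, Rational(1, 2)))), 16640), 4970) = Add(Add(17755, Mul(-2, I, Pow(13, Rational(1, 2)))), 4970) = Add(22725, Mul(-2, I, Pow(13, Rational(1, 2))))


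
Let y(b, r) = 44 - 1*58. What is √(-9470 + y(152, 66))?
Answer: 2*I*√2371 ≈ 97.386*I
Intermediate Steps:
y(b, r) = -14 (y(b, r) = 44 - 58 = -14)
√(-9470 + y(152, 66)) = √(-9470 - 14) = √(-9484) = 2*I*√2371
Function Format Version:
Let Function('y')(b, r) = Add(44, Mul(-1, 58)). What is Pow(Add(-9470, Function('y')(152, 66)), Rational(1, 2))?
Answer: Mul(2, I, Pow(2371, Rational(1, 2))) ≈ Mul(97.386, I)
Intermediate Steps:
Function('y')(b, r) = -14 (Function('y')(b, r) = Add(44, -58) = -14)
Pow(Add(-9470, Function('y')(152, 66)), Rational(1, 2)) = Pow(Add(-9470, -14), Rational(1, 2)) = Pow(-9484, Rational(1, 2)) = Mul(2, I, Pow(2371, Rational(1, 2)))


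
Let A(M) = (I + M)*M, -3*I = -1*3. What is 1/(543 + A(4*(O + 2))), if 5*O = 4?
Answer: 25/16991 ≈ 0.0014714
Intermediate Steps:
O = ⅘ (O = (⅕)*4 = ⅘ ≈ 0.80000)
I = 1 (I = -(-1)*3/3 = -⅓*(-3) = 1)
A(M) = M*(1 + M) (A(M) = (1 + M)*M = M*(1 + M))
1/(543 + A(4*(O + 2))) = 1/(543 + (4*(⅘ + 2))*(1 + 4*(⅘ + 2))) = 1/(543 + (4*(14/5))*(1 + 4*(14/5))) = 1/(543 + 56*(1 + 56/5)/5) = 1/(543 + (56/5)*(61/5)) = 1/(543 + 3416/25) = 1/(16991/25) = 25/16991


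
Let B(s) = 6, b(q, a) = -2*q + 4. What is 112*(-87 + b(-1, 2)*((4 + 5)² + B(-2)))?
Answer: 48720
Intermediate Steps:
b(q, a) = 4 - 2*q
112*(-87 + b(-1, 2)*((4 + 5)² + B(-2))) = 112*(-87 + (4 - 2*(-1))*((4 + 5)² + 6)) = 112*(-87 + (4 + 2)*(9² + 6)) = 112*(-87 + 6*(81 + 6)) = 112*(-87 + 6*87) = 112*(-87 + 522) = 112*435 = 48720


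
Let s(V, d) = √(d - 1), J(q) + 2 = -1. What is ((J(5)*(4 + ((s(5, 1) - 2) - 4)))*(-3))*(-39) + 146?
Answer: 848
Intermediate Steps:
J(q) = -3 (J(q) = -2 - 1 = -3)
s(V, d) = √(-1 + d)
((J(5)*(4 + ((s(5, 1) - 2) - 4)))*(-3))*(-39) + 146 = (-3*(4 + ((√(-1 + 1) - 2) - 4))*(-3))*(-39) + 146 = (-3*(4 + ((√0 - 2) - 4))*(-3))*(-39) + 146 = (-3*(4 + ((0 - 2) - 4))*(-3))*(-39) + 146 = (-3*(4 + (-2 - 4))*(-3))*(-39) + 146 = (-3*(4 - 6)*(-3))*(-39) + 146 = (-3*(-2)*(-3))*(-39) + 146 = (6*(-3))*(-39) + 146 = -18*(-39) + 146 = 702 + 146 = 848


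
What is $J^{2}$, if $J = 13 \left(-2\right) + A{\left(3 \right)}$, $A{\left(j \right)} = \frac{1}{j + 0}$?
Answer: $\frac{5929}{9} \approx 658.78$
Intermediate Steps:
$A{\left(j \right)} = \frac{1}{j}$
$J = - \frac{77}{3}$ ($J = 13 \left(-2\right) + \frac{1}{3} = -26 + \frac{1}{3} = - \frac{77}{3} \approx -25.667$)
$J^{2} = \left(- \frac{77}{3}\right)^{2} = \frac{5929}{9}$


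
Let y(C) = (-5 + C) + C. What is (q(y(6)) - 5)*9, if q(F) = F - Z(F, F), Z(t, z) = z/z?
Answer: 9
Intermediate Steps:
Z(t, z) = 1
y(C) = -5 + 2*C
q(F) = -1 + F (q(F) = F - 1*1 = F - 1 = -1 + F)
(q(y(6)) - 5)*9 = ((-1 + (-5 + 2*6)) - 5)*9 = ((-1 + (-5 + 12)) - 5)*9 = ((-1 + 7) - 5)*9 = (6 - 5)*9 = 1*9 = 9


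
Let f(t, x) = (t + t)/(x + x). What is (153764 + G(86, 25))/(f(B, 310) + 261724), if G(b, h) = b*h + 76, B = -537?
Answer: 48356900/81133903 ≈ 0.59601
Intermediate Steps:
G(b, h) = 76 + b*h
f(t, x) = t/x (f(t, x) = (2*t)/((2*x)) = (2*t)*(1/(2*x)) = t/x)
(153764 + G(86, 25))/(f(B, 310) + 261724) = (153764 + (76 + 86*25))/(-537/310 + 261724) = (153764 + (76 + 2150))/(-537*1/310 + 261724) = (153764 + 2226)/(-537/310 + 261724) = 155990/(81133903/310) = 155990*(310/81133903) = 48356900/81133903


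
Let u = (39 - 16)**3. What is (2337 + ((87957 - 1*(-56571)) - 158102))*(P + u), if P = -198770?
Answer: 2096857911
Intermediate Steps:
u = 12167 (u = 23**3 = 12167)
(2337 + ((87957 - 1*(-56571)) - 158102))*(P + u) = (2337 + ((87957 - 1*(-56571)) - 158102))*(-198770 + 12167) = (2337 + ((87957 + 56571) - 158102))*(-186603) = (2337 + (144528 - 158102))*(-186603) = (2337 - 13574)*(-186603) = -11237*(-186603) = 2096857911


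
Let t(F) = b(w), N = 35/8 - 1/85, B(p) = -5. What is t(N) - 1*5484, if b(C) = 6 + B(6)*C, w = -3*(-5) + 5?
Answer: -5578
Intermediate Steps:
w = 20 (w = 15 + 5 = 20)
N = 2967/680 (N = 35*(1/8) - 1*1/85 = 35/8 - 1/85 = 2967/680 ≈ 4.3632)
b(C) = 6 - 5*C
t(F) = -94 (t(F) = 6 - 5*20 = 6 - 100 = -94)
t(N) - 1*5484 = -94 - 1*5484 = -94 - 5484 = -5578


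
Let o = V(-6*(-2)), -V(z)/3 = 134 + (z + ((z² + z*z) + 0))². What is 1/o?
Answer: -1/270402 ≈ -3.6982e-6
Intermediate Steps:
V(z) = -402 - 3*(z + 2*z²)² (V(z) = -3*(134 + (z + ((z² + z*z) + 0))²) = -3*(134 + (z + ((z² + z²) + 0))²) = -3*(134 + (z + (2*z² + 0))²) = -3*(134 + (z + 2*z²)²) = -402 - 3*(z + 2*z²)²)
o = -270402 (o = -402 - 3*(-6*(-2))²*(1 + 2*(-6*(-2)))² = -402 - 3*12²*(1 + 2*12)² = -402 - 3*144*(1 + 24)² = -402 - 3*144*25² = -402 - 3*144*625 = -402 - 270000 = -270402)
1/o = 1/(-270402) = -1/270402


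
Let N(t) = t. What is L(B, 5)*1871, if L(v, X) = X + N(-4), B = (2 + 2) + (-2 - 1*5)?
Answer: 1871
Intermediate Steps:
B = -3 (B = 4 + (-2 - 5) = 4 - 7 = -3)
L(v, X) = -4 + X (L(v, X) = X - 4 = -4 + X)
L(B, 5)*1871 = (-4 + 5)*1871 = 1*1871 = 1871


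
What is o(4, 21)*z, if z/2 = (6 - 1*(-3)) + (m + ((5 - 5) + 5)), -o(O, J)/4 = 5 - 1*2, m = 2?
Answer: -384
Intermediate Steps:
o(O, J) = -12 (o(O, J) = -4*(5 - 1*2) = -4*(5 - 2) = -4*3 = -12)
z = 32 (z = 2*((6 - 1*(-3)) + (2 + ((5 - 5) + 5))) = 2*((6 + 3) + (2 + (0 + 5))) = 2*(9 + (2 + 5)) = 2*(9 + 7) = 2*16 = 32)
o(4, 21)*z = -12*32 = -384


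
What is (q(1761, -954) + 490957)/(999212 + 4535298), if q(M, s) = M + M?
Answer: 494479/5534510 ≈ 0.089345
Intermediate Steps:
q(M, s) = 2*M
(q(1761, -954) + 490957)/(999212 + 4535298) = (2*1761 + 490957)/(999212 + 4535298) = (3522 + 490957)/5534510 = 494479*(1/5534510) = 494479/5534510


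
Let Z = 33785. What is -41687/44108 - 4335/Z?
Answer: -319920695/298037756 ≈ -1.0734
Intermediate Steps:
-41687/44108 - 4335/Z = -41687/44108 - 4335/33785 = -41687*1/44108 - 4335*1/33785 = -41687/44108 - 867/6757 = -319920695/298037756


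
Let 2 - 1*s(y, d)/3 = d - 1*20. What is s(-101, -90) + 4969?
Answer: 5305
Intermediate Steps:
s(y, d) = 66 - 3*d (s(y, d) = 6 - 3*(d - 1*20) = 6 - 3*(d - 20) = 6 - 3*(-20 + d) = 6 + (60 - 3*d) = 66 - 3*d)
s(-101, -90) + 4969 = (66 - 3*(-90)) + 4969 = (66 + 270) + 4969 = 336 + 4969 = 5305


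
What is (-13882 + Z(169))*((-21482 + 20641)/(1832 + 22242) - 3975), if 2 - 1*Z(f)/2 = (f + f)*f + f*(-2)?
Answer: 6097971911493/12037 ≈ 5.0660e+8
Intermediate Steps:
Z(f) = 4 - 4*f² + 4*f (Z(f) = 4 - 2*((f + f)*f + f*(-2)) = 4 - 2*((2*f)*f - 2*f) = 4 - 2*(2*f² - 2*f) = 4 - 2*(-2*f + 2*f²) = 4 + (-4*f² + 4*f) = 4 - 4*f² + 4*f)
(-13882 + Z(169))*((-21482 + 20641)/(1832 + 22242) - 3975) = (-13882 + (4 - 4*169² + 4*169))*((-21482 + 20641)/(1832 + 22242) - 3975) = (-13882 + (4 - 4*28561 + 676))*(-841/24074 - 3975) = (-13882 + (4 - 114244 + 676))*(-841*1/24074 - 3975) = (-13882 - 113564)*(-841/24074 - 3975) = -127446*(-95694991/24074) = 6097971911493/12037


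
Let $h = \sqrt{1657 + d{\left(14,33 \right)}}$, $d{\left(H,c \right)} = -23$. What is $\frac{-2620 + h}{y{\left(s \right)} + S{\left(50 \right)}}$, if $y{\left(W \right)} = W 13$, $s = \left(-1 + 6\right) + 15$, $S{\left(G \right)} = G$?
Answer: $- \frac{262}{31} + \frac{\sqrt{1634}}{310} \approx -8.3212$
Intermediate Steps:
$s = 20$ ($s = 5 + 15 = 20$)
$y{\left(W \right)} = 13 W$
$h = \sqrt{1634}$ ($h = \sqrt{1657 - 23} = \sqrt{1634} \approx 40.423$)
$\frac{-2620 + h}{y{\left(s \right)} + S{\left(50 \right)}} = \frac{-2620 + \sqrt{1634}}{13 \cdot 20 + 50} = \frac{-2620 + \sqrt{1634}}{260 + 50} = \frac{-2620 + \sqrt{1634}}{310} = \left(-2620 + \sqrt{1634}\right) \frac{1}{310} = - \frac{262}{31} + \frac{\sqrt{1634}}{310}$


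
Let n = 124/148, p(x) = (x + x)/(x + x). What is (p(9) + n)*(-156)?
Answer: -10608/37 ≈ -286.70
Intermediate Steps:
p(x) = 1 (p(x) = (2*x)/((2*x)) = (2*x)*(1/(2*x)) = 1)
n = 31/37 (n = 124*(1/148) = 31/37 ≈ 0.83784)
(p(9) + n)*(-156) = (1 + 31/37)*(-156) = (68/37)*(-156) = -10608/37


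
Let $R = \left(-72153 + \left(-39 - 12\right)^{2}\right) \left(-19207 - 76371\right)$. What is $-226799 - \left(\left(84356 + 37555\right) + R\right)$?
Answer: $-6647989766$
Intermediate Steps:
$R = 6647641056$ ($R = \left(-72153 + \left(-51\right)^{2}\right) \left(-95578\right) = \left(-72153 + 2601\right) \left(-95578\right) = \left(-69552\right) \left(-95578\right) = 6647641056$)
$-226799 - \left(\left(84356 + 37555\right) + R\right) = -226799 - \left(\left(84356 + 37555\right) + 6647641056\right) = -226799 - \left(121911 + 6647641056\right) = -226799 - 6647762967 = -6647989766$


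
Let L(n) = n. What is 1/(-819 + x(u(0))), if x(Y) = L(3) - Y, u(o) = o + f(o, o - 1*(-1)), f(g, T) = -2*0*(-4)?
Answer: -1/816 ≈ -0.0012255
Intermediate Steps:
f(g, T) = 0 (f(g, T) = 0*(-4) = 0)
u(o) = o (u(o) = o + 0 = o)
x(Y) = 3 - Y
1/(-819 + x(u(0))) = 1/(-819 + (3 - 1*0)) = 1/(-819 + (3 + 0)) = 1/(-819 + 3) = 1/(-816) = -1/816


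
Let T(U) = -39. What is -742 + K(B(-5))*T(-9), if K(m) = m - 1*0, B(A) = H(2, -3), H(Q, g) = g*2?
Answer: -508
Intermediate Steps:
H(Q, g) = 2*g
B(A) = -6 (B(A) = 2*(-3) = -6)
K(m) = m (K(m) = m + 0 = m)
-742 + K(B(-5))*T(-9) = -742 - 6*(-39) = -742 + 234 = -508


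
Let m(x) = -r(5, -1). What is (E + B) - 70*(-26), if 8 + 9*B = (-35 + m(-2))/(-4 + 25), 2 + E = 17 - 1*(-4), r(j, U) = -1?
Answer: 347369/189 ≈ 1837.9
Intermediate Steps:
m(x) = 1 (m(x) = -1*(-1) = 1)
E = 19 (E = -2 + (17 - 1*(-4)) = -2 + (17 + 4) = -2 + 21 = 19)
B = -202/189 (B = -8/9 + ((-35 + 1)/(-4 + 25))/9 = -8/9 + (-34/21)/9 = -8/9 + (-34*1/21)/9 = -8/9 + (⅑)*(-34/21) = -8/9 - 34/189 = -202/189 ≈ -1.0688)
(E + B) - 70*(-26) = (19 - 202/189) - 70*(-26) = 3389/189 + 1820 = 347369/189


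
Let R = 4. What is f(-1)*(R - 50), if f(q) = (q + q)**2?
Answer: -184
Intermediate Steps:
f(q) = 4*q**2 (f(q) = (2*q)**2 = 4*q**2)
f(-1)*(R - 50) = (4*(-1)**2)*(4 - 50) = (4*1)*(-46) = 4*(-46) = -184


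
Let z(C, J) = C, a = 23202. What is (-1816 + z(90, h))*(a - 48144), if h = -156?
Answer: 43049892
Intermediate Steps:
(-1816 + z(90, h))*(a - 48144) = (-1816 + 90)*(23202 - 48144) = -1726*(-24942) = 43049892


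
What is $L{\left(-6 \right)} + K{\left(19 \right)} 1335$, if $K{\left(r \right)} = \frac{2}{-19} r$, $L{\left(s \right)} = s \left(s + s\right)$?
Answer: $-2598$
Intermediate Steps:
$L{\left(s \right)} = 2 s^{2}$ ($L{\left(s \right)} = s 2 s = 2 s^{2}$)
$K{\left(r \right)} = - \frac{2 r}{19}$ ($K{\left(r \right)} = 2 \left(- \frac{1}{19}\right) r = - \frac{2 r}{19}$)
$L{\left(-6 \right)} + K{\left(19 \right)} 1335 = 2 \left(-6\right)^{2} + \left(- \frac{2}{19}\right) 19 \cdot 1335 = 2 \cdot 36 - 2670 = 72 - 2670 = -2598$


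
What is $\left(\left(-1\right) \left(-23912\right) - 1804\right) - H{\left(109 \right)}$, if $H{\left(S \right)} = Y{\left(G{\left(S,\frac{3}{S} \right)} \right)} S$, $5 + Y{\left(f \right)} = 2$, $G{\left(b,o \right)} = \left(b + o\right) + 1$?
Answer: $22435$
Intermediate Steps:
$G{\left(b,o \right)} = 1 + b + o$
$Y{\left(f \right)} = -3$ ($Y{\left(f \right)} = -5 + 2 = -3$)
$H{\left(S \right)} = - 3 S$
$\left(\left(-1\right) \left(-23912\right) - 1804\right) - H{\left(109 \right)} = \left(\left(-1\right) \left(-23912\right) - 1804\right) - \left(-3\right) 109 = \left(23912 - 1804\right) - -327 = 22108 + 327 = 22435$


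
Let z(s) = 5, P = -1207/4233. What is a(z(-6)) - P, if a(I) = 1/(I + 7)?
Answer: 367/996 ≈ 0.36847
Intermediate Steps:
P = -71/249 (P = -1207*1/4233 = -71/249 ≈ -0.28514)
a(I) = 1/(7 + I)
a(z(-6)) - P = 1/(7 + 5) - 1*(-71/249) = 1/12 + 71/249 = 367/996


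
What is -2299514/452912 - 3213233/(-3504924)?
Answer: -825538752805/198427767336 ≈ -4.1604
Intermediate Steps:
-2299514/452912 - 3213233/(-3504924) = -2299514*1/452912 - 3213233*(-1/3504924) = -1149757/226456 + 3213233/3504924 = -825538752805/198427767336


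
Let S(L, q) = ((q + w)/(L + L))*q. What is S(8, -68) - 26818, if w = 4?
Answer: -26546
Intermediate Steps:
S(L, q) = q*(4 + q)/(2*L) (S(L, q) = ((q + 4)/(L + L))*q = ((4 + q)/((2*L)))*q = ((4 + q)*(1/(2*L)))*q = ((4 + q)/(2*L))*q = q*(4 + q)/(2*L))
S(8, -68) - 26818 = (½)*(-68)*(4 - 68)/8 - 26818 = (½)*(-68)*(⅛)*(-64) - 26818 = 272 - 26818 = -26546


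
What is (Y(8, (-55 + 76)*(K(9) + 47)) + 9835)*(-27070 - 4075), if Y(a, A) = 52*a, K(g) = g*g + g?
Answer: -319267395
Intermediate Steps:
K(g) = g + g**2 (K(g) = g**2 + g = g + g**2)
(Y(8, (-55 + 76)*(K(9) + 47)) + 9835)*(-27070 - 4075) = (52*8 + 9835)*(-27070 - 4075) = (416 + 9835)*(-31145) = 10251*(-31145) = -319267395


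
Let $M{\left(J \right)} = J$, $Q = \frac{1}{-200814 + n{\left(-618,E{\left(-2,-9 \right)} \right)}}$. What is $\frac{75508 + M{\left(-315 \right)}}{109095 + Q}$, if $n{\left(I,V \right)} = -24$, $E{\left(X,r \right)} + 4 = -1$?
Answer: $\frac{15101611734}{21910421609} \approx 0.68924$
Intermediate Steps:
$E{\left(X,r \right)} = -5$ ($E{\left(X,r \right)} = -4 - 1 = -5$)
$Q = - \frac{1}{200838}$ ($Q = \frac{1}{-200814 - 24} = \frac{1}{-200838} = - \frac{1}{200838} \approx -4.9791 \cdot 10^{-6}$)
$\frac{75508 + M{\left(-315 \right)}}{109095 + Q} = \frac{75508 - 315}{109095 - \frac{1}{200838}} = \frac{75193}{\frac{21910421609}{200838}} = 75193 \cdot \frac{200838}{21910421609} = \frac{15101611734}{21910421609}$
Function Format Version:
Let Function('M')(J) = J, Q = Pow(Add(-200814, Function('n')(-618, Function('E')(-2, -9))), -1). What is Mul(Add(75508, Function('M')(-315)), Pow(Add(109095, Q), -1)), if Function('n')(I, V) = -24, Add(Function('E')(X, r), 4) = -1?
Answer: Rational(15101611734, 21910421609) ≈ 0.68924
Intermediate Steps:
Function('E')(X, r) = -5 (Function('E')(X, r) = Add(-4, -1) = -5)
Q = Rational(-1, 200838) (Q = Pow(Add(-200814, -24), -1) = Pow(-200838, -1) = Rational(-1, 200838) ≈ -4.9791e-6)
Mul(Add(75508, Function('M')(-315)), Pow(Add(109095, Q), -1)) = Mul(Add(75508, -315), Pow(Add(109095, Rational(-1, 200838)), -1)) = Mul(75193, Pow(Rational(21910421609, 200838), -1)) = Mul(75193, Rational(200838, 21910421609)) = Rational(15101611734, 21910421609)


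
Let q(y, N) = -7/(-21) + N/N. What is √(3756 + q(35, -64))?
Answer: 2*√8454/3 ≈ 61.297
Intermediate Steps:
q(y, N) = 4/3 (q(y, N) = -7*(-1/21) + 1 = ⅓ + 1 = 4/3)
√(3756 + q(35, -64)) = √(3756 + 4/3) = √(11272/3) = 2*√8454/3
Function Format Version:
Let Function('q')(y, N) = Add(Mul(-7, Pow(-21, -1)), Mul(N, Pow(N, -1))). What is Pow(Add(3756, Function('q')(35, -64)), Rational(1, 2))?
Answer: Mul(Rational(2, 3), Pow(8454, Rational(1, 2))) ≈ 61.297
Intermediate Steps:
Function('q')(y, N) = Rational(4, 3) (Function('q')(y, N) = Add(Mul(-7, Rational(-1, 21)), 1) = Add(Rational(1, 3), 1) = Rational(4, 3))
Pow(Add(3756, Function('q')(35, -64)), Rational(1, 2)) = Pow(Add(3756, Rational(4, 3)), Rational(1, 2)) = Pow(Rational(11272, 3), Rational(1, 2)) = Mul(Rational(2, 3), Pow(8454, Rational(1, 2)))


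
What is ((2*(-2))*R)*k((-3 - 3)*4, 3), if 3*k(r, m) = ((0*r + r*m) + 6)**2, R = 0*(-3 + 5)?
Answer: 0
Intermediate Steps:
R = 0 (R = 0*2 = 0)
k(r, m) = (6 + m*r)**2/3 (k(r, m) = ((0*r + r*m) + 6)**2/3 = ((0 + m*r) + 6)**2/3 = (m*r + 6)**2/3 = (6 + m*r)**2/3)
((2*(-2))*R)*k((-3 - 3)*4, 3) = ((2*(-2))*0)*((6 + 3*((-3 - 3)*4))**2/3) = (-4*0)*((6 + 3*(-6*4))**2/3) = 0*((6 + 3*(-24))**2/3) = 0*((6 - 72)**2/3) = 0*((1/3)*(-66)**2) = 0*((1/3)*4356) = 0*1452 = 0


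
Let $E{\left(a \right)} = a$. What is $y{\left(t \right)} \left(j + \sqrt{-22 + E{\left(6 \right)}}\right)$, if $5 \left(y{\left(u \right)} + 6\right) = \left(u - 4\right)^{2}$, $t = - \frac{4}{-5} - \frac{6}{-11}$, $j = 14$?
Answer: $- \frac{972076}{15125} - \frac{277736 i}{15125} \approx -64.27 - 18.363 i$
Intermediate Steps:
$t = \frac{74}{55}$ ($t = \left(-4\right) \left(- \frac{1}{5}\right) - - \frac{6}{11} = \frac{4}{5} + \frac{6}{11} = \frac{74}{55} \approx 1.3455$)
$y{\left(u \right)} = -6 + \frac{\left(-4 + u\right)^{2}}{5}$ ($y{\left(u \right)} = -6 + \frac{\left(u - 4\right)^{2}}{5} = -6 + \frac{\left(-4 + u\right)^{2}}{5}$)
$y{\left(t \right)} \left(j + \sqrt{-22 + E{\left(6 \right)}}\right) = \left(-6 + \frac{\left(-4 + \frac{74}{55}\right)^{2}}{5}\right) \left(14 + \sqrt{-22 + 6}\right) = \left(-6 + \frac{\left(- \frac{146}{55}\right)^{2}}{5}\right) \left(14 + \sqrt{-16}\right) = \left(-6 + \frac{1}{5} \cdot \frac{21316}{3025}\right) \left(14 + 4 i\right) = \left(-6 + \frac{21316}{15125}\right) \left(14 + 4 i\right) = - \frac{69434 \left(14 + 4 i\right)}{15125} = - \frac{972076}{15125} - \frac{277736 i}{15125}$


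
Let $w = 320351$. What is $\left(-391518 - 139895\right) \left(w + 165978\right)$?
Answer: $-258441552877$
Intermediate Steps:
$\left(-391518 - 139895\right) \left(w + 165978\right) = \left(-391518 - 139895\right) \left(320351 + 165978\right) = \left(-531413\right) 486329 = -258441552877$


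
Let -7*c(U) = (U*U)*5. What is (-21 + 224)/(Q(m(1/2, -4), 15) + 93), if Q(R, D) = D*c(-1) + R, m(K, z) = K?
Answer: 2842/1159 ≈ 2.4521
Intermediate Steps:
c(U) = -5*U²/7 (c(U) = -U*U*5/7 = -U²*5/7 = -5*U²/7)
Q(R, D) = R - 5*D/7 (Q(R, D) = D*(-5/7*(-1)²) + R = D*(-5/7*1) + R = D*(-5/7) + R = -5*D/7 + R = R - 5*D/7)
(-21 + 224)/(Q(m(1/2, -4), 15) + 93) = (-21 + 224)/((1/2 - 5/7*15) + 93) = 203/((½ - 75/7) + 93) = 203/(-143/14 + 93) = 203/(1159/14) = 203*(14/1159) = 2842/1159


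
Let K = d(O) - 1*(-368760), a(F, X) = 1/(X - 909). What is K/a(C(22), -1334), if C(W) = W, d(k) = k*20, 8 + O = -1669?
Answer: -751898460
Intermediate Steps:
O = -1677 (O = -8 - 1669 = -1677)
d(k) = 20*k
a(F, X) = 1/(-909 + X)
K = 335220 (K = 20*(-1677) - 1*(-368760) = -33540 + 368760 = 335220)
K/a(C(22), -1334) = 335220/(1/(-909 - 1334)) = 335220/(1/(-2243)) = 335220/(-1/2243) = 335220*(-2243) = -751898460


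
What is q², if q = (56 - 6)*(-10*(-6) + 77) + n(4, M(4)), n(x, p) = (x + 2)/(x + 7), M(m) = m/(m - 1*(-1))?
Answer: 5678526736/121 ≈ 4.6930e+7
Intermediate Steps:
M(m) = m/(1 + m) (M(m) = m/(m + 1) = m/(1 + m))
n(x, p) = (2 + x)/(7 + x)
q = 75356/11 (q = (56 - 6)*(-10*(-6) + 77) + (2 + 4)/(7 + 4) = 50*(60 + 77) + 6/11 = 50*137 + (1/11)*6 = 6850 + 6/11 = 75356/11 ≈ 6850.5)
q² = (75356/11)² = 5678526736/121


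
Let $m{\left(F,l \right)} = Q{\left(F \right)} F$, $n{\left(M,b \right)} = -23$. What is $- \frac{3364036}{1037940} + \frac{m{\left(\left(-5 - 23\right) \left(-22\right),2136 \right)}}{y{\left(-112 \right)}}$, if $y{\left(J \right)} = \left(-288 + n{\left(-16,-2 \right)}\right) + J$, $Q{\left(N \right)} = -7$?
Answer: $\frac{254384171}{36587385} \approx 6.9528$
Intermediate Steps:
$m{\left(F,l \right)} = - 7 F$
$y{\left(J \right)} = -311 + J$ ($y{\left(J \right)} = \left(-288 - 23\right) + J = -311 + J$)
$- \frac{3364036}{1037940} + \frac{m{\left(\left(-5 - 23\right) \left(-22\right),2136 \right)}}{y{\left(-112 \right)}} = - \frac{3364036}{1037940} + \frac{\left(-7\right) \left(-5 - 23\right) \left(-22\right)}{-311 - 112} = \left(-3364036\right) \frac{1}{1037940} + \frac{\left(-7\right) \left(\left(-28\right) \left(-22\right)\right)}{-423} = - \frac{841009}{259485} + \left(-7\right) 616 \left(- \frac{1}{423}\right) = - \frac{841009}{259485} - - \frac{4312}{423} = - \frac{841009}{259485} + \frac{4312}{423} = \frac{254384171}{36587385}$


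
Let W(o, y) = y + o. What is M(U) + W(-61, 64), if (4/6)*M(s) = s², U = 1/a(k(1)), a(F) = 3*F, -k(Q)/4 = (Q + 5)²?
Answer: 373249/124416 ≈ 3.0000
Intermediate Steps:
k(Q) = -4*(5 + Q)² (k(Q) = -4*(Q + 5)² = -4*(5 + Q)²)
U = -1/432 (U = 1/(3*(-4*(5 + 1)²)) = 1/(3*(-4*6²)) = 1/(3*(-4*36)) = 1/(3*(-144)) = 1/(-432) = -1/432 ≈ -0.0023148)
W(o, y) = o + y
M(s) = 3*s²/2
M(U) + W(-61, 64) = 3*(-1/432)²/2 + (-61 + 64) = (3/2)*(1/186624) + 3 = 1/124416 + 3 = 373249/124416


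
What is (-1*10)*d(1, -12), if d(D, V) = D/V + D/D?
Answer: -55/6 ≈ -9.1667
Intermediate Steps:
d(D, V) = 1 + D/V (d(D, V) = D/V + 1 = 1 + D/V)
(-1*10)*d(1, -12) = (-1*10)*((1 - 12)/(-12)) = -(-5)*(-11)/6 = -10*11/12 = -55/6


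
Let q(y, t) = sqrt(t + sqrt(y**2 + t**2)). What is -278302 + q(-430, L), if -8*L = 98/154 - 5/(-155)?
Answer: -278302 + sqrt(-38874 + 682*sqrt(86001430849))/682 ≈ -2.7828e+5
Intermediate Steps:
L = -57/682 (L = -(98/154 - 5/(-155))/8 = -(98*(1/154) - 5*(-1/155))/8 = -(7/11 + 1/31)/8 = -1/8*228/341 = -57/682 ≈ -0.083578)
q(y, t) = sqrt(t + sqrt(t**2 + y**2))
-278302 + q(-430, L) = -278302 + sqrt(-57/682 + sqrt((-57/682)**2 + (-430)**2)) = -278302 + sqrt(-57/682 + sqrt(3249/465124 + 184900)) = -278302 + sqrt(-57/682 + sqrt(86001430849/465124)) = -278302 + sqrt(-57/682 + sqrt(86001430849)/682)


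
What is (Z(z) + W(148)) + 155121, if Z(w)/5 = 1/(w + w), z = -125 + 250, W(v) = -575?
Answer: 7727301/50 ≈ 1.5455e+5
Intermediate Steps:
z = 125
Z(w) = 5/(2*w) (Z(w) = 5/(w + w) = 5/((2*w)) = 5*(1/(2*w)) = 5/(2*w))
(Z(z) + W(148)) + 155121 = ((5/2)/125 - 575) + 155121 = ((5/2)*(1/125) - 575) + 155121 = (1/50 - 575) + 155121 = -28749/50 + 155121 = 7727301/50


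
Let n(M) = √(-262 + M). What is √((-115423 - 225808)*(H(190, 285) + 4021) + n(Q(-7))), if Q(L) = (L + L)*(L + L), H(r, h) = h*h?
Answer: √(-29088577826 + I*√66) ≈ 0.e-5 + 1.7055e+5*I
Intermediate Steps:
H(r, h) = h²
Q(L) = 4*L² (Q(L) = (2*L)*(2*L) = 4*L²)
√((-115423 - 225808)*(H(190, 285) + 4021) + n(Q(-7))) = √((-115423 - 225808)*(285² + 4021) + √(-262 + 4*(-7)²)) = √(-341231*(81225 + 4021) + √(-262 + 4*49)) = √(-341231*85246 + √(-262 + 196)) = √(-29088577826 + √(-66)) = √(-29088577826 + I*√66)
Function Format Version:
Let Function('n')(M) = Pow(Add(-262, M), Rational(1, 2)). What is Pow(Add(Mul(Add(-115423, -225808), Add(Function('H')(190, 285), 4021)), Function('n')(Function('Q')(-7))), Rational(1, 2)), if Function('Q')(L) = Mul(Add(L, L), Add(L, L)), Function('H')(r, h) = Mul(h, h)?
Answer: Pow(Add(-29088577826, Mul(I, Pow(66, Rational(1, 2)))), Rational(1, 2)) ≈ Add(0.e-5, Mul(1.7055e+5, I))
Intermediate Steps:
Function('H')(r, h) = Pow(h, 2)
Function('Q')(L) = Mul(4, Pow(L, 2)) (Function('Q')(L) = Mul(Mul(2, L), Mul(2, L)) = Mul(4, Pow(L, 2)))
Pow(Add(Mul(Add(-115423, -225808), Add(Function('H')(190, 285), 4021)), Function('n')(Function('Q')(-7))), Rational(1, 2)) = Pow(Add(Mul(Add(-115423, -225808), Add(Pow(285, 2), 4021)), Pow(Add(-262, Mul(4, Pow(-7, 2))), Rational(1, 2))), Rational(1, 2)) = Pow(Add(Mul(-341231, Add(81225, 4021)), Pow(Add(-262, Mul(4, 49)), Rational(1, 2))), Rational(1, 2)) = Pow(Add(Mul(-341231, 85246), Pow(Add(-262, 196), Rational(1, 2))), Rational(1, 2)) = Pow(Add(-29088577826, Pow(-66, Rational(1, 2))), Rational(1, 2)) = Pow(Add(-29088577826, Mul(I, Pow(66, Rational(1, 2)))), Rational(1, 2))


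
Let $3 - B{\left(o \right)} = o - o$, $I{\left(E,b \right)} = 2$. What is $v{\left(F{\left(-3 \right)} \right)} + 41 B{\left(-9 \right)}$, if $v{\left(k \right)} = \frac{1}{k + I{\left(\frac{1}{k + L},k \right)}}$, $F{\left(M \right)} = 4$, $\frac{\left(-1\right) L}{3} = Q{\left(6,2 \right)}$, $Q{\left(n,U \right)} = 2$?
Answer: $\frac{739}{6} \approx 123.17$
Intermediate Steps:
$L = -6$ ($L = \left(-3\right) 2 = -6$)
$v{\left(k \right)} = \frac{1}{2 + k}$ ($v{\left(k \right)} = \frac{1}{k + 2} = \frac{1}{2 + k}$)
$B{\left(o \right)} = 3$ ($B{\left(o \right)} = 3 - \left(o - o\right) = 3 - 0 = 3 + 0 = 3$)
$v{\left(F{\left(-3 \right)} \right)} + 41 B{\left(-9 \right)} = \frac{1}{2 + 4} + 41 \cdot 3 = \frac{1}{6} + 123 = \frac{739}{6}$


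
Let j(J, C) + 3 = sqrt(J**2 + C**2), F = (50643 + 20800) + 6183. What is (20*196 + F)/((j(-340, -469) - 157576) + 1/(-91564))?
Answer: -107733437274654086808/208180632986341352393 - 683678899264416*sqrt(335561)/208180632986341352393 ≈ -0.51940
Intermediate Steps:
F = 77626 (F = 71443 + 6183 = 77626)
j(J, C) = -3 + sqrt(C**2 + J**2) (j(J, C) = -3 + sqrt(J**2 + C**2) = -3 + sqrt(C**2 + J**2))
(20*196 + F)/((j(-340, -469) - 157576) + 1/(-91564)) = (20*196 + 77626)/(((-3 + sqrt((-469)**2 + (-340)**2)) - 157576) + 1/(-91564)) = (3920 + 77626)/(((-3 + sqrt(219961 + 115600)) - 157576) - 1/91564) = 81546/(((-3 + sqrt(335561)) - 157576) - 1/91564) = 81546/((-157579 + sqrt(335561)) - 1/91564) = 81546/(-14428563557/91564 + sqrt(335561))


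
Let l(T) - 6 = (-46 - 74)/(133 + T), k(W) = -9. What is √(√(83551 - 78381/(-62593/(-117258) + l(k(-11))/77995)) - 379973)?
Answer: √(-8704947642205151002363177997 + 151358464333*I*√1449374912895348734558774891)/151358464333 ≈ 0.20402 + 616.42*I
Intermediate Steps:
l(T) = 6 - 120/(133 + T) (l(T) = 6 + (-46 - 74)/(133 + T) = 6 - 120/(133 + T))
√(√(83551 - 78381/(-62593/(-117258) + l(k(-11))/77995)) - 379973) = √(√(83551 - 78381/(-62593/(-117258) + (6*(113 - 9)/(133 - 9))/77995)) - 379973) = √(√(83551 - 78381/(-62593*(-1/117258) + (6*104/124)*(1/77995))) - 379973) = √(√(83551 - 78381/(62593/117258 + (6*(1/124)*104)*(1/77995))) - 379973) = √(√(83551 - 78381/(62593/117258 + (156/31)*(1/77995))) - 379973) = √(√(83551 - 78381/(62593/117258 + 156/2417845)) - 379973) = √(√(83551 - 78381/151358464333/283511669010) - 379973) = √(√(83551 - 78381*283511669010/151358464333) - 379973) = √(√(83551 - 22221928128672810/151358464333) - 379973) = √(√(-9575777075186327/151358464333) - 379973) = √(I*√1449374912895348734558774891/151358464333 - 379973) = √(-379973 + I*√1449374912895348734558774891/151358464333)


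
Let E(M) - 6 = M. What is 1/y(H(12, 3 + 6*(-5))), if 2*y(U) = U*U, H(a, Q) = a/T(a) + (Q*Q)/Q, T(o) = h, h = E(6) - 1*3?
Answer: 18/5929 ≈ 0.0030359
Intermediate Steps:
E(M) = 6 + M
h = 9 (h = (6 + 6) - 1*3 = 12 - 3 = 9)
T(o) = 9
H(a, Q) = Q + a/9 (H(a, Q) = a/9 + (Q*Q)/Q = a*(⅑) + Q²/Q = a/9 + Q = Q + a/9)
y(U) = U²/2 (y(U) = (U*U)/2 = U²/2)
1/y(H(12, 3 + 6*(-5))) = 1/(((3 + 6*(-5)) + (⅑)*12)²/2) = 1/(((3 - 30) + 4/3)²/2) = 1/((-27 + 4/3)²/2) = 1/((-77/3)²/2) = 1/((½)*(5929/9)) = 1/(5929/18) = 18/5929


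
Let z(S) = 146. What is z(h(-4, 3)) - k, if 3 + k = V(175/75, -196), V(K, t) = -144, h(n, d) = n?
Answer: 293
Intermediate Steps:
k = -147 (k = -3 - 144 = -147)
z(h(-4, 3)) - k = 146 - 1*(-147) = 146 + 147 = 293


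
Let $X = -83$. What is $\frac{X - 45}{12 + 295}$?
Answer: $- \frac{128}{307} \approx -0.41694$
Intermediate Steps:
$\frac{X - 45}{12 + 295} = \frac{-83 - 45}{12 + 295} = - \frac{128}{307}$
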